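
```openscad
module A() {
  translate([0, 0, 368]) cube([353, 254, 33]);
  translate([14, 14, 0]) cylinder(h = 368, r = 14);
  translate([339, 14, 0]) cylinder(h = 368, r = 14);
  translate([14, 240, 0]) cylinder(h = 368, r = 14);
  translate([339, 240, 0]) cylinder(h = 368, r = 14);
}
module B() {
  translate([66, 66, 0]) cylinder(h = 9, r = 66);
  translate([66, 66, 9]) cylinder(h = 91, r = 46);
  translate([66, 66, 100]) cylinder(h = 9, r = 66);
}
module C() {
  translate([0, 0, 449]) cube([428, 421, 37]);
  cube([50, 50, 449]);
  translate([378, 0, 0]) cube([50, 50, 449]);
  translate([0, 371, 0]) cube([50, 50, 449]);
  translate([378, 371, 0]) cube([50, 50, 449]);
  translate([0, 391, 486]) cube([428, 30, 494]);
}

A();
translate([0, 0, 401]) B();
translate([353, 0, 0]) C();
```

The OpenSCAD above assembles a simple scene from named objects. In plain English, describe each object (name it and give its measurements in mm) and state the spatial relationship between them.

A is a four-legged stool. The seat is 353×254 mm, 33 mm thick, top at z = 401 mm. It stands on four round legs, each 28 mm in diameter, from z = 0 to the seat underside, each leg's axis is inset half a diameter from the nearest pair of seat edges (so the leg's bounding box is flush with the corner).

B is a spool: two coaxial disc flanges of radius 66 mm and thickness 9 mm, joined by a core cylinder of radius 46 mm and height 91 mm. The lower flange rests on z = 0 and the three cylinders share a vertical axis.

C is a chair: 428×421 mm seat, 37 mm thick, top at z = 486 mm, on four 50 mm square corner legs flush with the seat edges. A 30 mm thick backrest slab spans the full seat width, extending 494 mm above the seat top, its back face flush with the seat's +y edge.

The spool is on top of the stool. The chair is against the stool's +x side, with their −y faces flush.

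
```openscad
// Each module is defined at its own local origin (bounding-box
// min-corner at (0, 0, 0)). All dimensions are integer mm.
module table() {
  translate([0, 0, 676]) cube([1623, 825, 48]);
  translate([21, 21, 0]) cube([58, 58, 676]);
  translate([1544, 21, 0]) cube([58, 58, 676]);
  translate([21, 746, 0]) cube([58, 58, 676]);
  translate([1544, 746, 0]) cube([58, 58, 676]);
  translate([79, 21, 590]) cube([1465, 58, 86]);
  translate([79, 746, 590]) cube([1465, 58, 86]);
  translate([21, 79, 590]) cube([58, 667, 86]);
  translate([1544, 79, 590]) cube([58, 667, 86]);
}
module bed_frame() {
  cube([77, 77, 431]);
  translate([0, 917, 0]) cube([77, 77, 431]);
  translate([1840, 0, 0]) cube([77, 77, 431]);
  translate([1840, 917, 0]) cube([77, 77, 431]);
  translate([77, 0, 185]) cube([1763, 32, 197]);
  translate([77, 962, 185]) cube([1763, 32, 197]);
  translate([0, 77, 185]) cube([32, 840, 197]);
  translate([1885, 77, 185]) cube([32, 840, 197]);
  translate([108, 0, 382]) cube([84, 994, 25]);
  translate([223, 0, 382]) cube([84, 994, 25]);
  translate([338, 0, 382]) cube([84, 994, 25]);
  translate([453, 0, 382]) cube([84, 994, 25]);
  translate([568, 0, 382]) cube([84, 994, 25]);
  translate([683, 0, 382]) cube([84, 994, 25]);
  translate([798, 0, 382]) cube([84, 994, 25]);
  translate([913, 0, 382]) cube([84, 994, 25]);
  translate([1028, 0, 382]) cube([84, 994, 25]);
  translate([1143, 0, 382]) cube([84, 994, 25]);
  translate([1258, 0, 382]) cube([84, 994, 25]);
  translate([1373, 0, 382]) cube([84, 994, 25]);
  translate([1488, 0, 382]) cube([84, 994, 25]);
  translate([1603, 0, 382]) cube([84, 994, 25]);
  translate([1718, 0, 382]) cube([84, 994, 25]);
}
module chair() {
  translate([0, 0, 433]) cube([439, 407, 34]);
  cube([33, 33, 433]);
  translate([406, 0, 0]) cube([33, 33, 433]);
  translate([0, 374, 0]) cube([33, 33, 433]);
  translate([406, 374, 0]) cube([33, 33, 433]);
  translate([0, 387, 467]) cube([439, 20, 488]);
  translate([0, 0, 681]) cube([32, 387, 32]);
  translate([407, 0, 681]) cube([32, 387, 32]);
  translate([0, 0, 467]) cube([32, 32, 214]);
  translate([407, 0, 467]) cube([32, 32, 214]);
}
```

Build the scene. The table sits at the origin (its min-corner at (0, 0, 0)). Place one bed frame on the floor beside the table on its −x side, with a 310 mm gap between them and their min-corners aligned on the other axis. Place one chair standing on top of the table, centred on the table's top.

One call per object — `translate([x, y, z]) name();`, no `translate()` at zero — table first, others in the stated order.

table();
translate([-2227, 0, 0]) bed_frame();
translate([592, 209, 724]) chair();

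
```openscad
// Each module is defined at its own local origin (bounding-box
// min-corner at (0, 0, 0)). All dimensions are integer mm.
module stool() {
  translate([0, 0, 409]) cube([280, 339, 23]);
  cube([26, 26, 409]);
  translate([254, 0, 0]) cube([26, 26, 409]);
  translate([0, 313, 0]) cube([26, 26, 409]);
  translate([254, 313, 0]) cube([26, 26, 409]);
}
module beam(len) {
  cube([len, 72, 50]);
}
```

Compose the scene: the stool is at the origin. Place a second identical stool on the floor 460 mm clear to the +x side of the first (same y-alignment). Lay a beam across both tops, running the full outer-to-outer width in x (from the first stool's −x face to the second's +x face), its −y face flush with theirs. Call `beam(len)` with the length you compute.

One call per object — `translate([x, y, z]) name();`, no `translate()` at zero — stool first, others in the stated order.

stool();
translate([740, 0, 0]) stool();
translate([0, 0, 432]) beam(1020);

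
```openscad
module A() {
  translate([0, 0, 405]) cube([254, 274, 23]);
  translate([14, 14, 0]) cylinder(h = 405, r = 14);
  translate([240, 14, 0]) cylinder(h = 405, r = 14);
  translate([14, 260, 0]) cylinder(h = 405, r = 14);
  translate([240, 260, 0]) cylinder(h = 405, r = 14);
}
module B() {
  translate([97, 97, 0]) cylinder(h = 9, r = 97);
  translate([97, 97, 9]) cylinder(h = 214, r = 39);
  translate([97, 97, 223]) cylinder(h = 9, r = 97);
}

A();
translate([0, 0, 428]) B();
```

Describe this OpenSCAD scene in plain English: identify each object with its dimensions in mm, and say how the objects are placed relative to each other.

A is a four-legged stool. The seat is a 254×274×23 mm slab whose top surface is at z = 428 mm; four round legs, each 28 mm in diameter, run from the floor (z = 0) to the underside of the seat, each leg's axis is inset half a diameter from the nearest pair of seat edges (so the leg's bounding box is flush with the corner).

B is a spool: two coaxial disc flanges of radius 97 mm and thickness 9 mm, joined by a core cylinder of radius 39 mm and height 214 mm. The lower flange rests on z = 0 and the three cylinders share a vertical axis.

The spool is on top of the stool.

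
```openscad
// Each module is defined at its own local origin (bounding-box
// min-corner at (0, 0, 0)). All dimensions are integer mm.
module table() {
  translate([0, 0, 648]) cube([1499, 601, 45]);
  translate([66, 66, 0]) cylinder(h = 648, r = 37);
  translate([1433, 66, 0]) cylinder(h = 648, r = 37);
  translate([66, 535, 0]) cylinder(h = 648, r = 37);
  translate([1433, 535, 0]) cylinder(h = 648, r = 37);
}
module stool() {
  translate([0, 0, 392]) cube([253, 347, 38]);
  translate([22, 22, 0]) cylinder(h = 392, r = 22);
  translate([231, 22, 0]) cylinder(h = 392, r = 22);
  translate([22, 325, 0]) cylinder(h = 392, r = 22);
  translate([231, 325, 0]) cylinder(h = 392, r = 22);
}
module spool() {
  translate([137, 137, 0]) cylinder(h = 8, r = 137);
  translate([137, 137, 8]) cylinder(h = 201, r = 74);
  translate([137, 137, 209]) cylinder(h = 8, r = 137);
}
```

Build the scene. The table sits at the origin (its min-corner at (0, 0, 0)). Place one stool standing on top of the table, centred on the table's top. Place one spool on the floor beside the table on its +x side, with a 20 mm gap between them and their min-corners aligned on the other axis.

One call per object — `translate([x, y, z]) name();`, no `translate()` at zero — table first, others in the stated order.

table();
translate([623, 127, 693]) stool();
translate([1519, 0, 0]) spool();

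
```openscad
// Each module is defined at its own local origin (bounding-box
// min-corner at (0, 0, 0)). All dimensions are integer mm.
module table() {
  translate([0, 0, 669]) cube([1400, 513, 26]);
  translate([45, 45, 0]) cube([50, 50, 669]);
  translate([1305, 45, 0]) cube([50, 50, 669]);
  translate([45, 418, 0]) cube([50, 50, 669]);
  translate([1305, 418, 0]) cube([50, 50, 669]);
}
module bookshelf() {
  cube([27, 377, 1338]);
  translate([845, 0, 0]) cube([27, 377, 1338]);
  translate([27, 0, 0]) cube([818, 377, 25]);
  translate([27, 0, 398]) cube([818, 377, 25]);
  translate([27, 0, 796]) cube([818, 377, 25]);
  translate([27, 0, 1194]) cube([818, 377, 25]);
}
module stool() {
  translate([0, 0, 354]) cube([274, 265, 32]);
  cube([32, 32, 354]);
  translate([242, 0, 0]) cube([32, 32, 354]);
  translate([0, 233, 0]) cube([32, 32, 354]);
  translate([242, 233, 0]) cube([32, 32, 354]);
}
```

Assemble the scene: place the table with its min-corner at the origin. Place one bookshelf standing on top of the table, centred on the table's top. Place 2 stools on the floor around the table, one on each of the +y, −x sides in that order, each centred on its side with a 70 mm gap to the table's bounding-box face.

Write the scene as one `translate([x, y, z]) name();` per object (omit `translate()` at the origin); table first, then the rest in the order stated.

table();
translate([264, 68, 695]) bookshelf();
translate([563, 583, 0]) stool();
translate([-344, 124, 0]) stool();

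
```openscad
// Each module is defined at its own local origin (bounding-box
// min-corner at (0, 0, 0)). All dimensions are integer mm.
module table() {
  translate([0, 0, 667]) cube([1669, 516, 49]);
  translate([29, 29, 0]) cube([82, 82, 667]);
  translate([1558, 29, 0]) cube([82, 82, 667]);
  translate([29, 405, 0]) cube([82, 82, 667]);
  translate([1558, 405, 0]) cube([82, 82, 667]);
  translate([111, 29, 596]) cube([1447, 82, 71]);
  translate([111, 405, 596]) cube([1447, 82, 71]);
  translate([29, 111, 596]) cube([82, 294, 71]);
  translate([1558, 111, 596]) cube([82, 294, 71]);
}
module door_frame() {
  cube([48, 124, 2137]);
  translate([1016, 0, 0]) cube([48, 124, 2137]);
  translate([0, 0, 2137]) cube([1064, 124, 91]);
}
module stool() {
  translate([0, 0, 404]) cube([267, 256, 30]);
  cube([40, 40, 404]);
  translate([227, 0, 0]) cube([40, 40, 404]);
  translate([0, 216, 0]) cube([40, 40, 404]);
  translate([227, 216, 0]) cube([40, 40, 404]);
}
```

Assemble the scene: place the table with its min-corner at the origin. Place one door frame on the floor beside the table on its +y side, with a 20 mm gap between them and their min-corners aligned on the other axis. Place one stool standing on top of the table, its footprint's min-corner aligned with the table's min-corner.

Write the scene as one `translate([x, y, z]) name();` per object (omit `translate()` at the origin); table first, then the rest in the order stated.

table();
translate([0, 536, 0]) door_frame();
translate([0, 0, 716]) stool();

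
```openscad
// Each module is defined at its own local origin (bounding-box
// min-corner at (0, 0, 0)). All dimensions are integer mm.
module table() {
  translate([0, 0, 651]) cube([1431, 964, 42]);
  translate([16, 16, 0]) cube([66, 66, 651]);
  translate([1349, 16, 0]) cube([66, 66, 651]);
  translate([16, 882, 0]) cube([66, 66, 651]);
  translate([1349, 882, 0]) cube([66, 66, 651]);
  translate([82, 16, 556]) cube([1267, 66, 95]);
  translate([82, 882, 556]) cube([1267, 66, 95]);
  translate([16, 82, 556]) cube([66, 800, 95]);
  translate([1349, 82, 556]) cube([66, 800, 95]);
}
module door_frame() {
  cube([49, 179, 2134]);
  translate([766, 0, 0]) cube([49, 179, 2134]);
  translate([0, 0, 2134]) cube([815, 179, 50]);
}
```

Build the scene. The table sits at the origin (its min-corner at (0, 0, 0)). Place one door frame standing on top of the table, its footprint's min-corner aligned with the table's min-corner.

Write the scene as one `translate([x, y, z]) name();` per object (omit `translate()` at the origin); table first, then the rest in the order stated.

table();
translate([0, 0, 693]) door_frame();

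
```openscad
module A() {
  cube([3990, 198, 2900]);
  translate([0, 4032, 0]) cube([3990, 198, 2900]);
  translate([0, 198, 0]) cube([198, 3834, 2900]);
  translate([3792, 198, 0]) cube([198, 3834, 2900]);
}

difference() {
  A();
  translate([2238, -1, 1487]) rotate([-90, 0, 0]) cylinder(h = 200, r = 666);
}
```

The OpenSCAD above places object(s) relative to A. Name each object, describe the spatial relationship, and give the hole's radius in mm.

A is a house frame. The house frame has a circular hole through its front wall. The hole's radius is 666 mm.

The subtracted cylinder has r = 666 mm.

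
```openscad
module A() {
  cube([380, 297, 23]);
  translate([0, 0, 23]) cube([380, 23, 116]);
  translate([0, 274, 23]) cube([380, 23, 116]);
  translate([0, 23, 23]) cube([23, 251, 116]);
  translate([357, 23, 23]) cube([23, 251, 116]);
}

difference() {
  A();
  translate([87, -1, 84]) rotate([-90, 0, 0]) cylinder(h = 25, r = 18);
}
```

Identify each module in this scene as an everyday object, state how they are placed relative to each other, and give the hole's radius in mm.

A is an open box. The open box has a circular hole through its front wall. The hole's radius is 18 mm.

The subtracted cylinder has r = 18 mm.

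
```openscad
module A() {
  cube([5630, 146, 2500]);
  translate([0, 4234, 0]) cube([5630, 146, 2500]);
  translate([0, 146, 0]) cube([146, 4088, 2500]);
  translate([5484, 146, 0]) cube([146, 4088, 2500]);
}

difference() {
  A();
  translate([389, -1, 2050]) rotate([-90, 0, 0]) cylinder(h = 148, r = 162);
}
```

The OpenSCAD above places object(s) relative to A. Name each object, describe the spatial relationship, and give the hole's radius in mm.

A is a house frame. The house frame has a circular hole through its front wall. The hole's radius is 162 mm.

The subtracted cylinder has r = 162 mm.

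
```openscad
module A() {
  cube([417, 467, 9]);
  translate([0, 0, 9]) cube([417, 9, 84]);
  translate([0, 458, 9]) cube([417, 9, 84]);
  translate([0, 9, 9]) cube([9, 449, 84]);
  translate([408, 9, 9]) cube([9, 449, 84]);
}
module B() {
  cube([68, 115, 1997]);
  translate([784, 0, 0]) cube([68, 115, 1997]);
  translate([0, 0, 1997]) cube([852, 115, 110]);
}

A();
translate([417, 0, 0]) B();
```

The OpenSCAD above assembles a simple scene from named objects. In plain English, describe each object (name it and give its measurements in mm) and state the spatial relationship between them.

A is an open storage box with external size 417×467×93 mm and wall thickness 9 mm (the base is also 9 mm thick). The base covers the whole footprint; the four walls stand on the base, with the y-facing walls full-width and the x-facing walls fitting between their inner faces.

B is a rectangular door frame: two vertical jambs of 68×115 mm section, 1997 mm tall, with a clear opening 716 mm wide between their inner faces. A header 110 mm tall and 115 mm deep lies on top of the jambs and spans the full outside width.

The door frame is against the open box's +x side, with their −y faces flush.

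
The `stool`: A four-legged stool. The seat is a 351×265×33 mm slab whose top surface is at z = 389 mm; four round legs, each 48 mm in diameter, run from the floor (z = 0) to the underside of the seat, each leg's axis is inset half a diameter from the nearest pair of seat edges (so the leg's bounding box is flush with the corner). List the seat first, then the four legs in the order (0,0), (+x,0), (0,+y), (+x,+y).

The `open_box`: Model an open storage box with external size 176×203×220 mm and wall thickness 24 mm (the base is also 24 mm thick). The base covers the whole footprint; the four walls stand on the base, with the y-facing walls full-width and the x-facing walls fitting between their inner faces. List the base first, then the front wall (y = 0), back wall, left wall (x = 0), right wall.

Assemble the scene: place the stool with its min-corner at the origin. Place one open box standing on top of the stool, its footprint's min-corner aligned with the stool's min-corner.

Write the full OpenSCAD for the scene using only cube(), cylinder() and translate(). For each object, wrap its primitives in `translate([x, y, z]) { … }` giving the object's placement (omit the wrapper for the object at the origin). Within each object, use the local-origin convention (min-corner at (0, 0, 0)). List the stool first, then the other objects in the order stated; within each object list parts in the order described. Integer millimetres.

translate([0, 0, 356]) cube([351, 265, 33]);
translate([24, 24, 0]) cylinder(h = 356, r = 24);
translate([327, 24, 0]) cylinder(h = 356, r = 24);
translate([24, 241, 0]) cylinder(h = 356, r = 24);
translate([327, 241, 0]) cylinder(h = 356, r = 24);
translate([0, 0, 389]) {
  cube([176, 203, 24]);
  translate([0, 0, 24]) cube([176, 24, 196]);
  translate([0, 179, 24]) cube([176, 24, 196]);
  translate([0, 24, 24]) cube([24, 155, 196]);
  translate([152, 24, 24]) cube([24, 155, 196]);
}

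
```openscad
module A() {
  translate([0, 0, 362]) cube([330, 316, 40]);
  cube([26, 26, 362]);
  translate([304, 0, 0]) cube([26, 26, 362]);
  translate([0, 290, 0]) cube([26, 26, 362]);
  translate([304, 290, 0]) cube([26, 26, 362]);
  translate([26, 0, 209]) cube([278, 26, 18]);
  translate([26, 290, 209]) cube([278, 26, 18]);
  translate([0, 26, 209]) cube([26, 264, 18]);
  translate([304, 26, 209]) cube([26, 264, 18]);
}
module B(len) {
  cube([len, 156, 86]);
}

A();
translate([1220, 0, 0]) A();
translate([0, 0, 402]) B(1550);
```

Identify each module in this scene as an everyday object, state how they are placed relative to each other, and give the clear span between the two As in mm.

Second stool starts at x = 1220; first ends at x = 330; clear span = 1220 − 330 = 890 mm.

A is a stool. B is a beam. A beam spans the tops of two stools. The clear span between the two stools is 890 mm.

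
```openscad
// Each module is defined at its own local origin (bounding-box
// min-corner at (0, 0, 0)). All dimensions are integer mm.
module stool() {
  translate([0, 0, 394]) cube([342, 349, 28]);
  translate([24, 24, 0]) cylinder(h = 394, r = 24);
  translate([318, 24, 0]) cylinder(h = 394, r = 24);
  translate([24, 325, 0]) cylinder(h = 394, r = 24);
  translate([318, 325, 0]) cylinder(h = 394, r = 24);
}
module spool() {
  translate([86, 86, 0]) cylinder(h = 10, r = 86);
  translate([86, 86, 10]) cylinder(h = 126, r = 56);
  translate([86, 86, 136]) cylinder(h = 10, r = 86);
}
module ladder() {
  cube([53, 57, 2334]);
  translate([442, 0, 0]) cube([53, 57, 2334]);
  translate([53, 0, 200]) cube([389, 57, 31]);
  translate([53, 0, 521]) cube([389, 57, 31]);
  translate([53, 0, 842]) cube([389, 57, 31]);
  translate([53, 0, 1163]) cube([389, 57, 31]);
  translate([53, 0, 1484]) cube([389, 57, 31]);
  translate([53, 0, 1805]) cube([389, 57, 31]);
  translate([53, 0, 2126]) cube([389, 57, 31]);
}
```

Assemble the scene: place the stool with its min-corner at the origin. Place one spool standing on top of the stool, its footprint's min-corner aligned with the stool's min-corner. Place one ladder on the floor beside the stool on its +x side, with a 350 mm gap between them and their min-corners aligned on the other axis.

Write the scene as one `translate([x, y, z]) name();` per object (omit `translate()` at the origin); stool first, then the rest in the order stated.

stool();
translate([0, 0, 422]) spool();
translate([692, 0, 0]) ladder();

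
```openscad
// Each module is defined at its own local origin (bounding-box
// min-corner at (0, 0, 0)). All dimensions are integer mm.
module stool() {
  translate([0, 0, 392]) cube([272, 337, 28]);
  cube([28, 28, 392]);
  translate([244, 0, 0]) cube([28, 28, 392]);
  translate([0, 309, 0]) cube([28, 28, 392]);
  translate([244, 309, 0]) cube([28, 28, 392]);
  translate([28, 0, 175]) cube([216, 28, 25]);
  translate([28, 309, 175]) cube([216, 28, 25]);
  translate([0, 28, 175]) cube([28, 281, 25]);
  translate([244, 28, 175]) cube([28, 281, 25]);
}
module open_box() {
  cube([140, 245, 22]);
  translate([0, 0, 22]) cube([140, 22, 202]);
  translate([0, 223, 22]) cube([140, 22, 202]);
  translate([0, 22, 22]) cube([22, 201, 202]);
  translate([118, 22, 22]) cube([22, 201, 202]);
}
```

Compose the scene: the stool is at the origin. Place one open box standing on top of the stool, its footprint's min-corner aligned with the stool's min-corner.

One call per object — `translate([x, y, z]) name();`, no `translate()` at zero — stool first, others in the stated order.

stool();
translate([0, 0, 420]) open_box();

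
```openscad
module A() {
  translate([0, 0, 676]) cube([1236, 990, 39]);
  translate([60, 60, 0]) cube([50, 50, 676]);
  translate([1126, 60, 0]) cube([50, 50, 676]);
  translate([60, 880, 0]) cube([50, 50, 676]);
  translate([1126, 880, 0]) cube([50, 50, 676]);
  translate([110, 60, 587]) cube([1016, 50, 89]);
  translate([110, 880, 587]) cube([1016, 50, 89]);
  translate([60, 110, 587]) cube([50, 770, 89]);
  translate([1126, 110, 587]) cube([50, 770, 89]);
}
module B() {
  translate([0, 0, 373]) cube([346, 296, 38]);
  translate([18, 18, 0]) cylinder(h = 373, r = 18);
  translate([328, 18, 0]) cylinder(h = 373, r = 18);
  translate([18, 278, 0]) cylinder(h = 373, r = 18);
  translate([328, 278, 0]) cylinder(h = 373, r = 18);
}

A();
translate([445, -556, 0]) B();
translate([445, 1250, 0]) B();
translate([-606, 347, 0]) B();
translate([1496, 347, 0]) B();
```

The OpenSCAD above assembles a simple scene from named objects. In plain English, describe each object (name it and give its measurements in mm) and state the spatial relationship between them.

A is a table: top 1236 mm (x) × 990 mm (y), 39 mm thick, upper face at z = 715 mm, on four 50×50 mm square legs, each inset 60 mm from the nearest pair of top edges, running from z = 0 to the bottom of the top. Four apron rails, 50 mm thick and 89 mm tall, run between adjacent legs with their top edges flush with the underside of the top and their outer faces flush with the legs' outer faces.

B is a four-legged stool. The seat is a 346×296×38 mm slab whose top surface is at z = 411 mm; four round legs, each 36 mm in diameter, run from the floor (z = 0) to the underside of the seat, each leg's axis is inset half a diameter from the nearest pair of seat edges (so the leg's bounding box is flush with the corner).

Four stools sit around the table at the −y, +y, −x, +x sides.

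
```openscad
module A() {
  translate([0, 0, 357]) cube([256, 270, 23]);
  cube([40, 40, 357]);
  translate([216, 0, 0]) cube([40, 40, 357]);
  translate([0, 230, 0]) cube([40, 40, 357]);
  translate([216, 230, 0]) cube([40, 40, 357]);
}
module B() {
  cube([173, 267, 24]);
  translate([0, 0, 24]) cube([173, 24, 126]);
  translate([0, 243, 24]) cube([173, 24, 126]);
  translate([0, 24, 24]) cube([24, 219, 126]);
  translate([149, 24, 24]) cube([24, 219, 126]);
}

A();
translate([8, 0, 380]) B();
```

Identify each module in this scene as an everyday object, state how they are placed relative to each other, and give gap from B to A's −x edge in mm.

The open box's min-x is at 8; the stool's min-x is 0; gap = 8 mm.

A is a stool. B is an open box. The open box is on top of the stool. The gap from the open box to the stool's −x edge is 8 mm.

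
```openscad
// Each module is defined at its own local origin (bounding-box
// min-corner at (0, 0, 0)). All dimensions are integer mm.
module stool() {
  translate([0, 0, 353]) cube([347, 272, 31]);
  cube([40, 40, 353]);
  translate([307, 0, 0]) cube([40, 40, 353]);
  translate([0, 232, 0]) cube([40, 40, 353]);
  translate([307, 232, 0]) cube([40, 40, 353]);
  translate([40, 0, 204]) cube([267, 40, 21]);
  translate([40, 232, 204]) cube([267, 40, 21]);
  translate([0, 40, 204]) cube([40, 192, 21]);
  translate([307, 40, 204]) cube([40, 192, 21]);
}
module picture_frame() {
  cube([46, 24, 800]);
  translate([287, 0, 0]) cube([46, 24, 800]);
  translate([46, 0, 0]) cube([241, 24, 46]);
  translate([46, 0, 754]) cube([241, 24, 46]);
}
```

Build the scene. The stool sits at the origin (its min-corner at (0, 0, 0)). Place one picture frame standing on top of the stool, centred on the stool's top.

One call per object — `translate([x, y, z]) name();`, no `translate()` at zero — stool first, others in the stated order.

stool();
translate([7, 124, 384]) picture_frame();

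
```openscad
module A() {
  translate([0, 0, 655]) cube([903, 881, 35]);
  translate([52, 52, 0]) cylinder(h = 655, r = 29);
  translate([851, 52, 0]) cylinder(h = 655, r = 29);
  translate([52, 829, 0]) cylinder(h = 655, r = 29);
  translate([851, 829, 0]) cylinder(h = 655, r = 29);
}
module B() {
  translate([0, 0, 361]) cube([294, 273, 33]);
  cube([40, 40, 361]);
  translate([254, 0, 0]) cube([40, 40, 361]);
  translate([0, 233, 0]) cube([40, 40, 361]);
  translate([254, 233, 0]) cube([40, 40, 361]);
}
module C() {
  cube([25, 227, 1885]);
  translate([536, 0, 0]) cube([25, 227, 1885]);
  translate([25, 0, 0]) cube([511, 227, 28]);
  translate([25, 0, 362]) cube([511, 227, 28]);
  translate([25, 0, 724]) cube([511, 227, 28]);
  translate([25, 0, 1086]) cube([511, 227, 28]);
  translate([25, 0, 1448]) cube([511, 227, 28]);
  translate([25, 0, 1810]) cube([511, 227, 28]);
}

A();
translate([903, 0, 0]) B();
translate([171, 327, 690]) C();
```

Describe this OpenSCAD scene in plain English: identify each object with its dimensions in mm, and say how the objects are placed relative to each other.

A is a table with a 903×881 mm rectangular top, 35 mm thick, top surface at z = 690 mm, supported by four round legs of 58 mm diameter, each leg's bounding box inset 23 mm from the nearest pair of top edges, running from the floor.

B is a four-legged stool. The seat is a 294×273×33 mm slab whose top surface is at z = 394 mm; four square legs, each 40×40 mm in cross-section, run from the floor (z = 0) to the underside of the seat, each flush with a corner of the seat.

C is an open bookshelf. Two side panels, each 25 mm thick, 227 mm deep and 1885 mm tall, stand 561 mm apart (outside-to-outside). Between them sit 6 shelves, each 28 mm thick and 227 mm deep, spanning the full gap between the sides. The bottom shelf rests on the floor (its underside at z = 0) and the clear gap between one shelf's top and the next shelf's underside is 334 mm.

The stool is against the table's +x side, with their −y faces flush. The bookshelf is on top of the table, centred.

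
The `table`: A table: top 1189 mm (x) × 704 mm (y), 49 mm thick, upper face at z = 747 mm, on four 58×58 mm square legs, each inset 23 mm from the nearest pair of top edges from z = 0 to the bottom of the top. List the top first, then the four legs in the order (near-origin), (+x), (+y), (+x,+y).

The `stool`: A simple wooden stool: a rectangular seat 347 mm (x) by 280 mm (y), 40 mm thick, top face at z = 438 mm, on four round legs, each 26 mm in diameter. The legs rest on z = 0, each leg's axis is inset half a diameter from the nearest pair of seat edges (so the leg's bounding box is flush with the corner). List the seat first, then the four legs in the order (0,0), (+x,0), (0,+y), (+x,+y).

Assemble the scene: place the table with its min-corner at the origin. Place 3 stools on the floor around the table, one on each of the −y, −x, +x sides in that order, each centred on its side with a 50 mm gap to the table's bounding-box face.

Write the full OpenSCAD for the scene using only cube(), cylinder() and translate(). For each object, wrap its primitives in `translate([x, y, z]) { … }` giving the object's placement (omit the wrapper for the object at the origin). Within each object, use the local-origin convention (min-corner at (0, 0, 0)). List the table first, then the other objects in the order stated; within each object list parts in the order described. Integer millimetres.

translate([0, 0, 698]) cube([1189, 704, 49]);
translate([23, 23, 0]) cube([58, 58, 698]);
translate([1108, 23, 0]) cube([58, 58, 698]);
translate([23, 623, 0]) cube([58, 58, 698]);
translate([1108, 623, 0]) cube([58, 58, 698]);
translate([421, -330, 0]) {
  translate([0, 0, 398]) cube([347, 280, 40]);
  translate([13, 13, 0]) cylinder(h = 398, r = 13);
  translate([334, 13, 0]) cylinder(h = 398, r = 13);
  translate([13, 267, 0]) cylinder(h = 398, r = 13);
  translate([334, 267, 0]) cylinder(h = 398, r = 13);
}
translate([-397, 212, 0]) {
  translate([0, 0, 398]) cube([347, 280, 40]);
  translate([13, 13, 0]) cylinder(h = 398, r = 13);
  translate([334, 13, 0]) cylinder(h = 398, r = 13);
  translate([13, 267, 0]) cylinder(h = 398, r = 13);
  translate([334, 267, 0]) cylinder(h = 398, r = 13);
}
translate([1239, 212, 0]) {
  translate([0, 0, 398]) cube([347, 280, 40]);
  translate([13, 13, 0]) cylinder(h = 398, r = 13);
  translate([334, 13, 0]) cylinder(h = 398, r = 13);
  translate([13, 267, 0]) cylinder(h = 398, r = 13);
  translate([334, 267, 0]) cylinder(h = 398, r = 13);
}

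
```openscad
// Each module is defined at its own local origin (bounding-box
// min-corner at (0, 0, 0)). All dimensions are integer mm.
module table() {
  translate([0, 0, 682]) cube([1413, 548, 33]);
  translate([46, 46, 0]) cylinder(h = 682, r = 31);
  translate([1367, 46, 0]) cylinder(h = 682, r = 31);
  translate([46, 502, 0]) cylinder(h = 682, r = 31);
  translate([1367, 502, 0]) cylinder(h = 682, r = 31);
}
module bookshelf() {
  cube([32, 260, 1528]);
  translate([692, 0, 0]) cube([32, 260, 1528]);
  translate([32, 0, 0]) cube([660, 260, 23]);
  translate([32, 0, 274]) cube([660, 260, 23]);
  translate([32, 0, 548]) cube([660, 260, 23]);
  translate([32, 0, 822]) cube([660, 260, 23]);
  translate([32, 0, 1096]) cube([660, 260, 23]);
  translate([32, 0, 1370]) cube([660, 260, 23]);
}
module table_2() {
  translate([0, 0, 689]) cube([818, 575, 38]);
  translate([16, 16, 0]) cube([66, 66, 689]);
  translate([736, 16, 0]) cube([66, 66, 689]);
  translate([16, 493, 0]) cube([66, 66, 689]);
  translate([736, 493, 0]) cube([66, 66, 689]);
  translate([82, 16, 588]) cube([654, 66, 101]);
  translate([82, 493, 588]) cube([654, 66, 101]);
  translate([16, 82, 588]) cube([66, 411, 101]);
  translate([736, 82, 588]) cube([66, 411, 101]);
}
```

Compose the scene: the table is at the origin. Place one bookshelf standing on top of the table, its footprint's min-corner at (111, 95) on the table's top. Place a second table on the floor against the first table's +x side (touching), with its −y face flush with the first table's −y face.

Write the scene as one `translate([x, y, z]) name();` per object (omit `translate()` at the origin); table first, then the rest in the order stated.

table();
translate([111, 95, 715]) bookshelf();
translate([1413, 0, 0]) table_2();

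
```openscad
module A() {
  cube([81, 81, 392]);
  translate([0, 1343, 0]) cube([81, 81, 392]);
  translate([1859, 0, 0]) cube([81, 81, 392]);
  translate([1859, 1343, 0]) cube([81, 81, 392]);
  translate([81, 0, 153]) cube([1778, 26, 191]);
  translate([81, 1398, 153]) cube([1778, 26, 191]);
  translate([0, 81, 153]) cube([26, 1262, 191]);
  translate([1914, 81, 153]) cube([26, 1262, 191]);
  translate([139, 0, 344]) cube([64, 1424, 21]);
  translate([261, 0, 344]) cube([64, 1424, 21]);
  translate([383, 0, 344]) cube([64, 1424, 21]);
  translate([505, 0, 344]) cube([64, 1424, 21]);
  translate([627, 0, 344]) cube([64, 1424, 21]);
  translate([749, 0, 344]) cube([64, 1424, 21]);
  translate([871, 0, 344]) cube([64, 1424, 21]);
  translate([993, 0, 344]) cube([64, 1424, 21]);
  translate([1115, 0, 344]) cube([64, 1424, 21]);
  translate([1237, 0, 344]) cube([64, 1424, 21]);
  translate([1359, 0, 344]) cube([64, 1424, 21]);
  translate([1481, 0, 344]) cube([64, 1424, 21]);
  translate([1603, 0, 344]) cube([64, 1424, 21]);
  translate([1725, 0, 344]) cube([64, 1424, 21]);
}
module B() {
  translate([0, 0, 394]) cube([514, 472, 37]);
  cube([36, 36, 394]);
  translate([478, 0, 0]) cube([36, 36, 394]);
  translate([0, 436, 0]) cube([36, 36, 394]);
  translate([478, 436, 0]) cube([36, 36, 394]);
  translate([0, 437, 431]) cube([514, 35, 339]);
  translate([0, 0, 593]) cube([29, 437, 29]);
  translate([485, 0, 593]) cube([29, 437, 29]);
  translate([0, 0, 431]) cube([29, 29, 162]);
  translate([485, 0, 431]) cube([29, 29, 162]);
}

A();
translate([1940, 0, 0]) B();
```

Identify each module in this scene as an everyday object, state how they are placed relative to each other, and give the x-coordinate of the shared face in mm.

A is a bed frame. B is a chair. The chair is against the bed frame's +x side, with their −y faces flush. The x-coordinate of the shared face is 1940 mm.

The bed frame's +x face and the chair's −x face are both at x = 1940 mm.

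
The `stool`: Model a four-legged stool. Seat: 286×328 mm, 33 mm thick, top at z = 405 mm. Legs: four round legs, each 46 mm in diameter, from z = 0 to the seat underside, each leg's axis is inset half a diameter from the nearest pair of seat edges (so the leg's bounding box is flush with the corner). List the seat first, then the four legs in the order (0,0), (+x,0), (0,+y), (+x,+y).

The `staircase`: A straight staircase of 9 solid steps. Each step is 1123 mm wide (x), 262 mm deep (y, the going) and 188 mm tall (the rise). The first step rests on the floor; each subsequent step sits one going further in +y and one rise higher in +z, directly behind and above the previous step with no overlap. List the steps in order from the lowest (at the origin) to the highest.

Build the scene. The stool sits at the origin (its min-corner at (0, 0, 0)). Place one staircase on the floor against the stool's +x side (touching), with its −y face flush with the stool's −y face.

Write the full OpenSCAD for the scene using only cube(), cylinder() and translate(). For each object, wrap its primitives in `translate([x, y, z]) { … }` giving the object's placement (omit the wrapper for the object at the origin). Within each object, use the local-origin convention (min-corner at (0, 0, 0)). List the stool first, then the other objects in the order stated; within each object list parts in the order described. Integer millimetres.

translate([0, 0, 372]) cube([286, 328, 33]);
translate([23, 23, 0]) cylinder(h = 372, r = 23);
translate([263, 23, 0]) cylinder(h = 372, r = 23);
translate([23, 305, 0]) cylinder(h = 372, r = 23);
translate([263, 305, 0]) cylinder(h = 372, r = 23);
translate([286, 0, 0]) {
  cube([1123, 262, 188]);
  translate([0, 262, 188]) cube([1123, 262, 188]);
  translate([0, 524, 376]) cube([1123, 262, 188]);
  translate([0, 786, 564]) cube([1123, 262, 188]);
  translate([0, 1048, 752]) cube([1123, 262, 188]);
  translate([0, 1310, 940]) cube([1123, 262, 188]);
  translate([0, 1572, 1128]) cube([1123, 262, 188]);
  translate([0, 1834, 1316]) cube([1123, 262, 188]);
  translate([0, 2096, 1504]) cube([1123, 262, 188]);
}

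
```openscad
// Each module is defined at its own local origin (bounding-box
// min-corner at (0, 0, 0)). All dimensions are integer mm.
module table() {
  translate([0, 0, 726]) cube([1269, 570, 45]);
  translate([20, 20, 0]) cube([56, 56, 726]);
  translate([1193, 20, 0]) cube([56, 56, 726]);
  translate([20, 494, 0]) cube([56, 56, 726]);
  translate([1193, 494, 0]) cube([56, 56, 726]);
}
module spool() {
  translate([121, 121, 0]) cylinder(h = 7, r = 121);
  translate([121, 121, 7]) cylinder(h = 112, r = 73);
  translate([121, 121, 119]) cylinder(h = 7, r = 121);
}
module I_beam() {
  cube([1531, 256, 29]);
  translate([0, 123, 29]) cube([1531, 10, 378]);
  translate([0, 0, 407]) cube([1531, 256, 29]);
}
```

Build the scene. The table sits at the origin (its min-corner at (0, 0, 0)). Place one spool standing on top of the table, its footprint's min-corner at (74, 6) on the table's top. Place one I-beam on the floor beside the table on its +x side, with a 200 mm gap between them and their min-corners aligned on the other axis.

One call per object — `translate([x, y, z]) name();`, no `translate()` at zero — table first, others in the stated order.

table();
translate([74, 6, 771]) spool();
translate([1469, 0, 0]) I_beam();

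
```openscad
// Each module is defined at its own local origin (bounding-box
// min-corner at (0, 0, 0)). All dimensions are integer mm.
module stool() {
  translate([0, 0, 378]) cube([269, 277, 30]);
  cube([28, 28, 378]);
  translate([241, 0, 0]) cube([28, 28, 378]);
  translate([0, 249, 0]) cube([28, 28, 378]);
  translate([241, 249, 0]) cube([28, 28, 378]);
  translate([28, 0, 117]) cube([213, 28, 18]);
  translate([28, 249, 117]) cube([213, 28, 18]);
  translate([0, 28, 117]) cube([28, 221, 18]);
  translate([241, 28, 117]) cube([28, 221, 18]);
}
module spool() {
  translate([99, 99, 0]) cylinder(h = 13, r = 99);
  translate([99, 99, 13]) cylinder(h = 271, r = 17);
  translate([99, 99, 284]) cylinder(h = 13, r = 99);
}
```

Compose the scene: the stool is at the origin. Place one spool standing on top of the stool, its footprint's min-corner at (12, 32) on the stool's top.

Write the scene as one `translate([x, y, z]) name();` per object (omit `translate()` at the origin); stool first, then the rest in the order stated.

stool();
translate([12, 32, 408]) spool();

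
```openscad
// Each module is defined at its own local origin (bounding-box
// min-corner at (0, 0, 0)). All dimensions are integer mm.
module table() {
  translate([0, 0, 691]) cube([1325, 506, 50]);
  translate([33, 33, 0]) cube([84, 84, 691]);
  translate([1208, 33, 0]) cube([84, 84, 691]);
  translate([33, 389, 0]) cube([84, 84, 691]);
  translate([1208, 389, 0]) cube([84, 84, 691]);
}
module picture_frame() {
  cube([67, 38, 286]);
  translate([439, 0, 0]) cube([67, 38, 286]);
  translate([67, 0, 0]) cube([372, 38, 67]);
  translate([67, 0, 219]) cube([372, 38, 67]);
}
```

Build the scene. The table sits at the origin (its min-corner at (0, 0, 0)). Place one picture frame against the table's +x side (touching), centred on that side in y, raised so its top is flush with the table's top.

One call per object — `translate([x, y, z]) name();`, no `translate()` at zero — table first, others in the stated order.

table();
translate([1325, 234, 455]) picture_frame();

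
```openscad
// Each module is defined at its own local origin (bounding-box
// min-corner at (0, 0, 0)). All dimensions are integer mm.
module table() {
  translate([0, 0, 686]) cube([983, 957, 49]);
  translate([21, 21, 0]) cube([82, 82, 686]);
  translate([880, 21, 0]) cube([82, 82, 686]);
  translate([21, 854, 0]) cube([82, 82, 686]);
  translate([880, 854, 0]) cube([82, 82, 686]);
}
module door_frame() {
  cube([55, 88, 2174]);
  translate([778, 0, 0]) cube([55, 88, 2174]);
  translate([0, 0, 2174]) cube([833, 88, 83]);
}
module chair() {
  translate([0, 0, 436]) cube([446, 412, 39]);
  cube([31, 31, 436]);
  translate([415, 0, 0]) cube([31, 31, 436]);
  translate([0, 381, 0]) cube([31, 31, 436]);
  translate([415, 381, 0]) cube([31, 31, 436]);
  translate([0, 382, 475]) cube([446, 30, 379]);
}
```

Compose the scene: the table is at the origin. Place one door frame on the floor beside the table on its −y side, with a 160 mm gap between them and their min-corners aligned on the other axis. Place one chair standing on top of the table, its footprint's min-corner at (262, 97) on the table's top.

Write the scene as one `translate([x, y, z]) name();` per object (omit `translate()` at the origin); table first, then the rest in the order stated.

table();
translate([0, -248, 0]) door_frame();
translate([262, 97, 735]) chair();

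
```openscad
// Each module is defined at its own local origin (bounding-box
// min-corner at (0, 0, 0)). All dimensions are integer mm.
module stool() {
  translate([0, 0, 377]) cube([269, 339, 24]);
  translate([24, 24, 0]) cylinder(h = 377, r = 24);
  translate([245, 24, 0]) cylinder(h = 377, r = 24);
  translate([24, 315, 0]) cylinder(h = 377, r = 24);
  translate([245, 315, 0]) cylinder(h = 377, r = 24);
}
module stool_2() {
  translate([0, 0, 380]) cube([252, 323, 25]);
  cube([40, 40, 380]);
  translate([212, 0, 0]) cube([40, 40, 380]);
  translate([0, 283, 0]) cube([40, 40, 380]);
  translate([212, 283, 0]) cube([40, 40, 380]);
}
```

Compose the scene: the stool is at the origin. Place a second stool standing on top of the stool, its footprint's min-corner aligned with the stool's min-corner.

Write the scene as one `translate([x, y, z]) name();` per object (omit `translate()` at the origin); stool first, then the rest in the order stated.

stool();
translate([0, 0, 401]) stool_2();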